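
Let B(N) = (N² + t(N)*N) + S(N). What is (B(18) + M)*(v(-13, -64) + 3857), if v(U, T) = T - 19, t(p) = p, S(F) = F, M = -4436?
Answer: -14227980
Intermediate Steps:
v(U, T) = -19 + T
B(N) = N + 2*N² (B(N) = (N² + N*N) + N = (N² + N²) + N = 2*N² + N = N + 2*N²)
(B(18) + M)*(v(-13, -64) + 3857) = (18*(1 + 2*18) - 4436)*((-19 - 64) + 3857) = (18*(1 + 36) - 4436)*(-83 + 3857) = (18*37 - 4436)*3774 = (666 - 4436)*3774 = -3770*3774 = -14227980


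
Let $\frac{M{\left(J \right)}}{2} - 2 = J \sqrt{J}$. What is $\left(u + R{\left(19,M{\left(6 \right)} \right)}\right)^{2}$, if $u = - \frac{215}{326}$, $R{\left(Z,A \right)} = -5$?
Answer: $\frac{3404025}{106276} \approx 32.03$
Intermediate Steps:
$M{\left(J \right)} = 4 + 2 J^{\frac{3}{2}}$ ($M{\left(J \right)} = 4 + 2 J \sqrt{J} = 4 + 2 J^{\frac{3}{2}}$)
$u = - \frac{215}{326}$ ($u = \left(-215\right) \frac{1}{326} = - \frac{215}{326} \approx -0.65951$)
$\left(u + R{\left(19,M{\left(6 \right)} \right)}\right)^{2} = \left(- \frac{215}{326} - 5\right)^{2} = \left(- \frac{1845}{326}\right)^{2} = \frac{3404025}{106276}$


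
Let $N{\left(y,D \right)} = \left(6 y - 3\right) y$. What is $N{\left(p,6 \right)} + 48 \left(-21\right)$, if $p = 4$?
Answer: $-924$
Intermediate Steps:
$N{\left(y,D \right)} = y \left(-3 + 6 y\right)$ ($N{\left(y,D \right)} = \left(-3 + 6 y\right) y = y \left(-3 + 6 y\right)$)
$N{\left(p,6 \right)} + 48 \left(-21\right) = 3 \cdot 4 \left(-1 + 2 \cdot 4\right) + 48 \left(-21\right) = 3 \cdot 4 \left(-1 + 8\right) - 1008 = 3 \cdot 4 \cdot 7 - 1008 = 84 - 1008 = -924$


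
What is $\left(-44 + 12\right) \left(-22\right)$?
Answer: $704$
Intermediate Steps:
$\left(-44 + 12\right) \left(-22\right) = \left(-32\right) \left(-22\right) = 704$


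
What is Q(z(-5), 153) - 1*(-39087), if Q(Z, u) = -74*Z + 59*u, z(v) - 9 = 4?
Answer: 47152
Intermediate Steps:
z(v) = 13 (z(v) = 9 + 4 = 13)
Q(z(-5), 153) - 1*(-39087) = (-74*13 + 59*153) - 1*(-39087) = (-962 + 9027) + 39087 = 8065 + 39087 = 47152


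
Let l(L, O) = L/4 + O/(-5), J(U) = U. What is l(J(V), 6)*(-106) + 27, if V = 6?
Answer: -24/5 ≈ -4.8000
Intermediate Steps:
l(L, O) = -O/5 + L/4 (l(L, O) = L*(¼) + O*(-⅕) = L/4 - O/5 = -O/5 + L/4)
l(J(V), 6)*(-106) + 27 = (-⅕*6 + (¼)*6)*(-106) + 27 = (-6/5 + 3/2)*(-106) + 27 = (3/10)*(-106) + 27 = -159/5 + 27 = -24/5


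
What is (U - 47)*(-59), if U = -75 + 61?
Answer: 3599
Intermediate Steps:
U = -14
(U - 47)*(-59) = (-14 - 47)*(-59) = -61*(-59) = 3599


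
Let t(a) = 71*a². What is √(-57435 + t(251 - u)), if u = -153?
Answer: √11530901 ≈ 3395.7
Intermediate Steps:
√(-57435 + t(251 - u)) = √(-57435 + 71*(251 - 1*(-153))²) = √(-57435 + 71*(251 + 153)²) = √(-57435 + 71*404²) = √(-57435 + 71*163216) = √(-57435 + 11588336) = √11530901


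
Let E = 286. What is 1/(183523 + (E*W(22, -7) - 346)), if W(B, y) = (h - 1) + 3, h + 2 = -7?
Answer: 1/181175 ≈ 5.5195e-6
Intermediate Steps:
h = -9 (h = -2 - 7 = -9)
W(B, y) = -7 (W(B, y) = (-9 - 1) + 3 = -10 + 3 = -7)
1/(183523 + (E*W(22, -7) - 346)) = 1/(183523 + (286*(-7) - 346)) = 1/(183523 + (-2002 - 346)) = 1/(183523 - 2348) = 1/181175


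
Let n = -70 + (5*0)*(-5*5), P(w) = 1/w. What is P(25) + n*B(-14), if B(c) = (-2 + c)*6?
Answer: 168001/25 ≈ 6720.0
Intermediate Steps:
B(c) = -12 + 6*c
n = -70 (n = -70 + 0*(-25) = -70 + 0 = -70)
P(25) + n*B(-14) = 1/25 - 70*(-12 + 6*(-14)) = 1/25 - 70*(-12 - 84) = 1/25 - 70*(-96) = 1/25 + 6720 = 168001/25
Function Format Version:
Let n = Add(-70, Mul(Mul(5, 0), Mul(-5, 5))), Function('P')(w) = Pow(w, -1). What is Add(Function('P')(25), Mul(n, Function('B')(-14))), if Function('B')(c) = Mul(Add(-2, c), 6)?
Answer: Rational(168001, 25) ≈ 6720.0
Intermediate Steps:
Function('B')(c) = Add(-12, Mul(6, c))
n = -70 (n = Add(-70, Mul(0, -25)) = Add(-70, 0) = -70)
Add(Function('P')(25), Mul(n, Function('B')(-14))) = Add(Pow(25, -1), Mul(-70, Add(-12, Mul(6, -14)))) = Add(Rational(1, 25), Mul(-70, Add(-12, -84))) = Add(Rational(1, 25), Mul(-70, -96)) = Add(Rational(1, 25), 6720) = Rational(168001, 25)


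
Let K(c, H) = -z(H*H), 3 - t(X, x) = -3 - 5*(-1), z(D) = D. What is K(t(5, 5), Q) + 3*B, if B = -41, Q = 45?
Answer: -2148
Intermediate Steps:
t(X, x) = 1 (t(X, x) = 3 - (-3 - 5*(-1)) = 3 - (-3 + 5) = 3 - 1*2 = 3 - 2 = 1)
K(c, H) = -H² (K(c, H) = -H*H = -H²)
K(t(5, 5), Q) + 3*B = -1*45² + 3*(-41) = -1*2025 - 123 = -2025 - 123 = -2148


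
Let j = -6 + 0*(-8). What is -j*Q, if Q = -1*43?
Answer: -258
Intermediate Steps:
j = -6 (j = -6 + 0 = -6)
Q = -43
-j*Q = -(-6)*(-43) = -1*258 = -258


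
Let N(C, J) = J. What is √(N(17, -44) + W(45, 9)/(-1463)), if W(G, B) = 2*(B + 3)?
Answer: 2*I*√23552837/1463 ≈ 6.6345*I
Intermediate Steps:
W(G, B) = 6 + 2*B (W(G, B) = 2*(3 + B) = 6 + 2*B)
√(N(17, -44) + W(45, 9)/(-1463)) = √(-44 + (6 + 2*9)/(-1463)) = √(-44 + (6 + 18)*(-1/1463)) = √(-44 + 24*(-1/1463)) = √(-44 - 24/1463) = √(-64396/1463) = 2*I*√23552837/1463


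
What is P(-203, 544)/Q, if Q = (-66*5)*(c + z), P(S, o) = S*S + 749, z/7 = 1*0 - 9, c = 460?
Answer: -6993/21835 ≈ -0.32027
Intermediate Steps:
z = -63 (z = 7*(1*0 - 9) = 7*(0 - 9) = 7*(-9) = -63)
P(S, o) = 749 + S**2 (P(S, o) = S**2 + 749 = 749 + S**2)
Q = -131010 (Q = (-66*5)*(460 - 63) = -330*397 = -131010)
P(-203, 544)/Q = (749 + (-203)**2)/(-131010) = (749 + 41209)*(-1/131010) = 41958*(-1/131010) = -6993/21835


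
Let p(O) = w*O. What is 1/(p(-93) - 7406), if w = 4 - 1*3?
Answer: -1/7499 ≈ -0.00013335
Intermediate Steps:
w = 1 (w = 4 - 3 = 1)
p(O) = O (p(O) = 1*O = O)
1/(p(-93) - 7406) = 1/(-93 - 7406) = 1/(-7499) = -1/7499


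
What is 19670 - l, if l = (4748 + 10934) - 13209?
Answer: 17197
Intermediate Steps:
l = 2473 (l = 15682 - 13209 = 2473)
19670 - l = 19670 - 1*2473 = 19670 - 2473 = 17197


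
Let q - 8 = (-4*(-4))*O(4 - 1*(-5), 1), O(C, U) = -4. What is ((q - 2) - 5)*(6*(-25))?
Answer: 9450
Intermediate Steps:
q = -56 (q = 8 - 4*(-4)*(-4) = 8 + 16*(-4) = 8 - 64 = -56)
((q - 2) - 5)*(6*(-25)) = ((-56 - 2) - 5)*(6*(-25)) = (-58 - 5)*(-150) = -63*(-150) = 9450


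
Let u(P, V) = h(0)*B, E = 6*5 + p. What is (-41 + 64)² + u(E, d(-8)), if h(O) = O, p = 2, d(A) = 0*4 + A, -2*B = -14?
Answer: 529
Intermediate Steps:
B = 7 (B = -½*(-14) = 7)
d(A) = A (d(A) = 0 + A = A)
E = 32 (E = 6*5 + 2 = 30 + 2 = 32)
u(P, V) = 0 (u(P, V) = 0*7 = 0)
(-41 + 64)² + u(E, d(-8)) = (-41 + 64)² + 0 = 23² + 0 = 529 + 0 = 529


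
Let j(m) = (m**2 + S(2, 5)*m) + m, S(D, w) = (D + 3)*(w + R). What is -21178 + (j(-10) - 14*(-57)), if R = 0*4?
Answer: -20540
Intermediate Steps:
R = 0
S(D, w) = w*(3 + D) (S(D, w) = (D + 3)*(w + 0) = (3 + D)*w = w*(3 + D))
j(m) = m**2 + 26*m (j(m) = (m**2 + (5*(3 + 2))*m) + m = (m**2 + (5*5)*m) + m = (m**2 + 25*m) + m = m**2 + 26*m)
-21178 + (j(-10) - 14*(-57)) = -21178 + (-10*(26 - 10) - 14*(-57)) = -21178 + (-10*16 + 798) = -21178 + (-160 + 798) = -21178 + 638 = -20540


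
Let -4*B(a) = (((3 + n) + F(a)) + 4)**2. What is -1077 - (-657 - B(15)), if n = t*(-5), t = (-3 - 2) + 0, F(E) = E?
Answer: -3889/4 ≈ -972.25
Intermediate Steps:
t = -5 (t = -5 + 0 = -5)
n = 25 (n = -5*(-5) = 25)
B(a) = -(32 + a)**2/4 (B(a) = -(((3 + 25) + a) + 4)**2/4 = -((28 + a) + 4)**2/4 = -(32 + a)**2/4)
-1077 - (-657 - B(15)) = -1077 - (-657 - (-1)*(32 + 15)**2/4) = -1077 - (-657 - (-1)*47**2/4) = -1077 - (-657 - (-1)*2209/4) = -1077 - (-657 - 1*(-2209/4)) = -1077 - (-657 + 2209/4) = -1077 - 1*(-419/4) = -1077 + 419/4 = -3889/4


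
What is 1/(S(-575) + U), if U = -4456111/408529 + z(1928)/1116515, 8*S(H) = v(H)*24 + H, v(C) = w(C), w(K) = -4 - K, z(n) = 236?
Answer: 331730004680/540792063304777 ≈ 0.00061341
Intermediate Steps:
v(C) = -4 - C
S(H) = -12 - 23*H/8 (S(H) = ((-4 - H)*24 + H)/8 = ((-96 - 24*H) + H)/8 = (-96 - 23*H)/8 = -12 - 23*H/8)
U = -452292578211/41466250585 (U = -4456111/408529 + 236/1116515 = -4456111*1/408529 + 236*(1/1116515) = -405101/37139 + 236/1116515 = -452292578211/41466250585 ≈ -10.907)
1/(S(-575) + U) = 1/((-12 - 23/8*(-575)) - 452292578211/41466250585) = 1/((-12 + 13225/8) - 452292578211/41466250585) = 1/(13129/8 - 452292578211/41466250585) = 1/(540792063304777/331730004680) = 331730004680/540792063304777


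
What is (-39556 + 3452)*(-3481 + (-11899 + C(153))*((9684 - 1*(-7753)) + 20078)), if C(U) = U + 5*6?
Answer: 15868762994984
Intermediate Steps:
C(U) = 30 + U (C(U) = U + 30 = 30 + U)
(-39556 + 3452)*(-3481 + (-11899 + C(153))*((9684 - 1*(-7753)) + 20078)) = (-39556 + 3452)*(-3481 + (-11899 + (30 + 153))*((9684 - 1*(-7753)) + 20078)) = -36104*(-3481 + (-11899 + 183)*((9684 + 7753) + 20078)) = -36104*(-3481 - 11716*(17437 + 20078)) = -36104*(-3481 - 11716*37515) = -36104*(-3481 - 439525740) = -36104*(-439529221) = 15868762994984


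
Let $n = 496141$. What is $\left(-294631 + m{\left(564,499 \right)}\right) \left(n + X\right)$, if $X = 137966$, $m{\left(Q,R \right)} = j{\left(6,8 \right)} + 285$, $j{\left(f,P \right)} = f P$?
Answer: $-186616421886$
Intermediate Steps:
$j{\left(f,P \right)} = P f$
$m{\left(Q,R \right)} = 333$ ($m{\left(Q,R \right)} = 8 \cdot 6 + 285 = 48 + 285 = 333$)
$\left(-294631 + m{\left(564,499 \right)}\right) \left(n + X\right) = \left(-294631 + 333\right) \left(496141 + 137966\right) = \left(-294298\right) 634107 = -186616421886$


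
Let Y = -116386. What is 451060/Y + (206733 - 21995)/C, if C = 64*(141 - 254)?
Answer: -6190745697/210425888 ≈ -29.420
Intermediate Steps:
C = -7232 (C = 64*(-113) = -7232)
451060/Y + (206733 - 21995)/C = 451060/(-116386) + (206733 - 21995)/(-7232) = 451060*(-1/116386) + 184738*(-1/7232) = -225530/58193 - 92369/3616 = -6190745697/210425888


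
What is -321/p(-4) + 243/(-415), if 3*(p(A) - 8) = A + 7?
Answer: -45134/1245 ≈ -36.252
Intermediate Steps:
p(A) = 31/3 + A/3 (p(A) = 8 + (A + 7)/3 = 8 + (7 + A)/3 = 8 + (7/3 + A/3) = 31/3 + A/3)
-321/p(-4) + 243/(-415) = -321/(31/3 + (1/3)*(-4)) + 243/(-415) = -321/(31/3 - 4/3) + 243*(-1/415) = -321/9 - 243/415 = -321*1/9 - 243/415 = -107/3 - 243/415 = -45134/1245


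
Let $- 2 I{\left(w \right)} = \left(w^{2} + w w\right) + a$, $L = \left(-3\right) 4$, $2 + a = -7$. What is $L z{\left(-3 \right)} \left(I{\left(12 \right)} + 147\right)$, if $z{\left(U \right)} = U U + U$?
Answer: $-540$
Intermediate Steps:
$a = -9$ ($a = -2 - 7 = -9$)
$z{\left(U \right)} = U + U^{2}$ ($z{\left(U \right)} = U^{2} + U = U + U^{2}$)
$L = -12$
$I{\left(w \right)} = \frac{9}{2} - w^{2}$ ($I{\left(w \right)} = - \frac{\left(w^{2} + w w\right) - 9}{2} = - \frac{\left(w^{2} + w^{2}\right) - 9}{2} = - \frac{2 w^{2} - 9}{2} = - \frac{-9 + 2 w^{2}}{2} = \frac{9}{2} - w^{2}$)
$L z{\left(-3 \right)} \left(I{\left(12 \right)} + 147\right) = - 12 \left(- 3 \left(1 - 3\right)\right) \left(\left(\frac{9}{2} - 12^{2}\right) + 147\right) = - 12 \left(\left(-3\right) \left(-2\right)\right) \left(\left(\frac{9}{2} - 144\right) + 147\right) = \left(-12\right) 6 \left(\left(\frac{9}{2} - 144\right) + 147\right) = - 72 \left(- \frac{279}{2} + 147\right) = \left(-72\right) \frac{15}{2} = -540$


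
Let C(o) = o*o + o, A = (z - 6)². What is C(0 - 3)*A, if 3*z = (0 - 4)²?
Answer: 8/3 ≈ 2.6667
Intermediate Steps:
z = 16/3 (z = (0 - 4)²/3 = (⅓)*(-4)² = (⅓)*16 = 16/3 ≈ 5.3333)
A = 4/9 (A = (16/3 - 6)² = (-⅔)² = 4/9 ≈ 0.44444)
C(o) = o + o² (C(o) = o² + o = o + o²)
C(0 - 3)*A = ((0 - 3)*(1 + (0 - 3)))*(4/9) = -3*(1 - 3)*(4/9) = -3*(-2)*(4/9) = 6*(4/9) = 8/3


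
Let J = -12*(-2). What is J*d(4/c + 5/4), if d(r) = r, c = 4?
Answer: 54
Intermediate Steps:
J = 24
J*d(4/c + 5/4) = 24*(4/4 + 5/4) = 24*(4*(¼) + 5*(¼)) = 24*(1 + 5/4) = 24*(9/4) = 54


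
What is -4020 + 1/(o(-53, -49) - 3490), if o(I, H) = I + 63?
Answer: -13989601/3480 ≈ -4020.0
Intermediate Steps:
o(I, H) = 63 + I
-4020 + 1/(o(-53, -49) - 3490) = -4020 + 1/((63 - 53) - 3490) = -4020 + 1/(10 - 3490) = -4020 + 1/(-3480) = -4020 - 1/3480 = -13989601/3480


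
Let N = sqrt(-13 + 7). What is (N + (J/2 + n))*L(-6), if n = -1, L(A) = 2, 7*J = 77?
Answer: 9 + 2*I*sqrt(6) ≈ 9.0 + 4.899*I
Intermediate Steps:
J = 11 (J = (1/7)*77 = 11)
N = I*sqrt(6) (N = sqrt(-6) = I*sqrt(6) ≈ 2.4495*I)
(N + (J/2 + n))*L(-6) = (I*sqrt(6) + (11/2 - 1))*2 = (I*sqrt(6) + 9/2)*2 = (9/2 + I*sqrt(6))*2 = 9 + 2*I*sqrt(6)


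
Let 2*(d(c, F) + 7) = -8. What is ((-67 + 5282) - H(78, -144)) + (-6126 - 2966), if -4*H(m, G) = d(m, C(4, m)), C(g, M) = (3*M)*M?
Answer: -15519/4 ≈ -3879.8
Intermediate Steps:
C(g, M) = 3*M²
d(c, F) = -11 (d(c, F) = -7 + (½)*(-8) = -7 - 4 = -11)
H(m, G) = 11/4 (H(m, G) = -¼*(-11) = 11/4)
((-67 + 5282) - H(78, -144)) + (-6126 - 2966) = ((-67 + 5282) - 1*11/4) + (-6126 - 2966) = (5215 - 11/4) - 9092 = 20849/4 - 9092 = -15519/4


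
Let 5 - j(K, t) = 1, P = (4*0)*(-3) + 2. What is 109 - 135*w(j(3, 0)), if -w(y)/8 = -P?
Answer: -2051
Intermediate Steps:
P = 2 (P = 0*(-3) + 2 = 0 + 2 = 2)
j(K, t) = 4 (j(K, t) = 5 - 1*1 = 5 - 1 = 4)
w(y) = 16 (w(y) = -(-8)*2 = -8*(-2) = 16)
109 - 135*w(j(3, 0)) = 109 - 135*16 = 109 - 2160 = -2051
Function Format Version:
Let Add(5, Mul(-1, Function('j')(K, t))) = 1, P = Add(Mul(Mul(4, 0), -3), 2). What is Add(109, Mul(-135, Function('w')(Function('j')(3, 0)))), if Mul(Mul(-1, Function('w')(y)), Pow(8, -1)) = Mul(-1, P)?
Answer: -2051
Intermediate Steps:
P = 2 (P = Add(Mul(0, -3), 2) = Add(0, 2) = 2)
Function('j')(K, t) = 4 (Function('j')(K, t) = Add(5, Mul(-1, 1)) = Add(5, -1) = 4)
Function('w')(y) = 16 (Function('w')(y) = Mul(-8, Mul(-1, 2)) = Mul(-8, -2) = 16)
Add(109, Mul(-135, Function('w')(Function('j')(3, 0)))) = Add(109, Mul(-135, 16)) = Add(109, -2160) = -2051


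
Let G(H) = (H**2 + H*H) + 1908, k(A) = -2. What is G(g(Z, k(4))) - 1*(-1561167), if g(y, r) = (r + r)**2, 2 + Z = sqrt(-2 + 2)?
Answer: 1563587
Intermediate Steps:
Z = -2 (Z = -2 + sqrt(-2 + 2) = -2 + sqrt(0) = -2 + 0 = -2)
g(y, r) = 4*r**2 (g(y, r) = (2*r)**2 = 4*r**2)
G(H) = 1908 + 2*H**2 (G(H) = (H**2 + H**2) + 1908 = 2*H**2 + 1908 = 1908 + 2*H**2)
G(g(Z, k(4))) - 1*(-1561167) = (1908 + 2*(4*(-2)**2)**2) - 1*(-1561167) = (1908 + 2*(4*4)**2) + 1561167 = (1908 + 2*16**2) + 1561167 = (1908 + 2*256) + 1561167 = (1908 + 512) + 1561167 = 2420 + 1561167 = 1563587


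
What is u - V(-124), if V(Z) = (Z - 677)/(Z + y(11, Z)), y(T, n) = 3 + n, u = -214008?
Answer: -52432761/245 ≈ -2.1401e+5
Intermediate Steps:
V(Z) = (-677 + Z)/(3 + 2*Z) (V(Z) = (Z - 677)/(Z + (3 + Z)) = (-677 + Z)/(3 + 2*Z))
u - V(-124) = -214008 - (-677 - 124)/(3 + 2*(-124)) = -214008 - (-801)/(3 - 248) = -214008 - (-801)/(-245) = -214008 - (-1)*(-801)/245 = -214008 - 1*801/245 = -214008 - 801/245 = -52432761/245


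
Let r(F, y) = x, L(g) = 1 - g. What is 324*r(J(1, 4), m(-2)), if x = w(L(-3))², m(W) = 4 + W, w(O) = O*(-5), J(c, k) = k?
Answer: 129600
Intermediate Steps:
w(O) = -5*O
x = 400 (x = (-5*(1 - 1*(-3)))² = (-5*(1 + 3))² = (-5*4)² = (-20)² = 400)
r(F, y) = 400
324*r(J(1, 4), m(-2)) = 324*400 = 129600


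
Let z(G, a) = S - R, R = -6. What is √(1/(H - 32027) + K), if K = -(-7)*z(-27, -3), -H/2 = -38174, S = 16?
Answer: √302510104635/44321 ≈ 12.410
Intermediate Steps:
H = 76348 (H = -2*(-38174) = 76348)
z(G, a) = 22 (z(G, a) = 16 - 1*(-6) = 16 + 6 = 22)
K = 154 (K = -(-7)*22 = -1*(-154) = 154)
√(1/(H - 32027) + K) = √(1/(76348 - 32027) + 154) = √(1/44321 + 154) = √(6825435/44321) = √302510104635/44321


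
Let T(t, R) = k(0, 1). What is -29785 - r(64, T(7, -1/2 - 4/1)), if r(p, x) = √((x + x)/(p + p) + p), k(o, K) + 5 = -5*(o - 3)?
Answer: -29785 - √4106/8 ≈ -29793.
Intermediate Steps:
k(o, K) = 10 - 5*o (k(o, K) = -5 - 5*(o - 3) = -5 - 5*(-3 + o) = -5 + (15 - 5*o) = 10 - 5*o)
T(t, R) = 10 (T(t, R) = 10 - 5*0 = 10 + 0 = 10)
r(p, x) = √(p + x/p) (r(p, x) = √((2*x)/((2*p)) + p) = √((2*x)*(1/(2*p)) + p) = √(x/p + p) = √(p + x/p))
-29785 - r(64, T(7, -1/2 - 4/1)) = -29785 - √(64 + 10/64) = -29785 - √(64 + 10*(1/64)) = -29785 - √(64 + 5/32) = -29785 - √(2053/32) = -29785 - √4106/8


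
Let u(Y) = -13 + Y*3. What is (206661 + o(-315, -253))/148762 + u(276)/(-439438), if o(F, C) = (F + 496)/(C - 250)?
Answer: 22809364286093/16440976452634 ≈ 1.3873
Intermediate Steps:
o(F, C) = (496 + F)/(-250 + C)
u(Y) = -13 + 3*Y
(206661 + o(-315, -253))/148762 + u(276)/(-439438) = (206661 + (496 - 315)/(-250 - 253))/148762 + (-13 + 3*276)/(-439438) = (206661 + 181/(-503))*(1/148762) + (-13 + 828)*(-1/439438) = (206661 - 1/503*181)*(1/148762) + 815*(-1/439438) = (206661 - 181/503)*(1/148762) - 815/439438 = (103950302/503)*(1/148762) - 815/439438 = 51975151/37413643 - 815/439438 = 22809364286093/16440976452634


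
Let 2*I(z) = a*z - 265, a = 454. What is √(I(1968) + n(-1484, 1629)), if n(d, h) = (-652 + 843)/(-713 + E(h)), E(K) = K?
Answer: 3*√10409042257/458 ≈ 668.28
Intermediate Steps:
n(d, h) = 191/(-713 + h) (n(d, h) = (-652 + 843)/(-713 + h) = 191/(-713 + h))
I(z) = -265/2 + 227*z (I(z) = (454*z - 265)/2 = (-265 + 454*z)/2 = -265/2 + 227*z)
√(I(1968) + n(-1484, 1629)) = √((-265/2 + 227*1968) + 191/(-713 + 1629)) = √((-265/2 + 446736) + 191/916) = √(893207/2 + 191*(1/916)) = √(893207/2 + 191/916) = √(409088997/916) = 3*√10409042257/458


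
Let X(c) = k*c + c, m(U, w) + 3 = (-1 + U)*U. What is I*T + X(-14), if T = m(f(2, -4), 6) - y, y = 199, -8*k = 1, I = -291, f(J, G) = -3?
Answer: 221111/4 ≈ 55278.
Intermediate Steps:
k = -1/8 (k = -1/8*1 = -1/8 ≈ -0.12500)
m(U, w) = -3 + U*(-1 + U) (m(U, w) = -3 + (-1 + U)*U = -3 + U*(-1 + U))
X(c) = 7*c/8 (X(c) = -c/8 + c = 7*c/8)
T = -190 (T = (-3 + (-3)**2 - 1*(-3)) - 1*199 = (-3 + 9 + 3) - 199 = 9 - 199 = -190)
I*T + X(-14) = -291*(-190) + (7/8)*(-14) = 55290 - 49/4 = 221111/4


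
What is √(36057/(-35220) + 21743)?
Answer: √749161100935/5870 ≈ 147.45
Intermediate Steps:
√(36057/(-35220) + 21743) = √(36057*(-1/35220) + 21743) = √(-12019/11740 + 21743) = √(255250801/11740) = √749161100935/5870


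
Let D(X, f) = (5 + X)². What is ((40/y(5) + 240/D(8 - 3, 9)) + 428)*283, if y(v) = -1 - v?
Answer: 1798748/15 ≈ 1.1992e+5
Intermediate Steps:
((40/y(5) + 240/D(8 - 3, 9)) + 428)*283 = ((40/(-1 - 1*5) + 240/((5 + (8 - 3))²)) + 428)*283 = ((40/(-1 - 5) + 240/((5 + 5)²)) + 428)*283 = ((40/(-6) + 240/(10²)) + 428)*283 = ((40*(-⅙) + 240/100) + 428)*283 = ((-20/3 + 240*(1/100)) + 428)*283 = ((-20/3 + 12/5) + 428)*283 = (-64/15 + 428)*283 = (6356/15)*283 = 1798748/15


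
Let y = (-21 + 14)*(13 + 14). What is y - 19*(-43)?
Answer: 628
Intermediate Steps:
y = -189 (y = -7*27 = -189)
y - 19*(-43) = -189 - 19*(-43) = -189 + 817 = 628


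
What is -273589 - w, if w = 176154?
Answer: -449743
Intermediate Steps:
-273589 - w = -273589 - 1*176154 = -273589 - 176154 = -449743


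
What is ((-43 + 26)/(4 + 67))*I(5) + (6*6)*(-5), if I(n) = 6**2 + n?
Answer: -13477/71 ≈ -189.82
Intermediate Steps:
I(n) = 36 + n
((-43 + 26)/(4 + 67))*I(5) + (6*6)*(-5) = ((-43 + 26)/(4 + 67))*(36 + 5) + (6*6)*(-5) = -17/71*41 + 36*(-5) = -17*1/71*41 - 180 = -17/71*41 - 180 = -697/71 - 180 = -13477/71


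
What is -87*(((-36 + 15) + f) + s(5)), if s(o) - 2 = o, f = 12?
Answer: 174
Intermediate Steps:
s(o) = 2 + o
-87*(((-36 + 15) + f) + s(5)) = -87*(((-36 + 15) + 12) + (2 + 5)) = -87*((-21 + 12) + 7) = -87*(-9 + 7) = -87*(-2) = 174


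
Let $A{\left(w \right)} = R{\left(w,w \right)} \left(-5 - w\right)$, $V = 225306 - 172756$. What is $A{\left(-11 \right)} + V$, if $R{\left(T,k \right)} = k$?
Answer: $52484$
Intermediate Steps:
$V = 52550$
$A{\left(w \right)} = w \left(-5 - w\right)$
$A{\left(-11 \right)} + V = \left(-1\right) \left(-11\right) \left(5 - 11\right) + 52550 = \left(-1\right) \left(-11\right) \left(-6\right) + 52550 = -66 + 52550 = 52484$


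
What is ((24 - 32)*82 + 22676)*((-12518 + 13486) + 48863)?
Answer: 1097278620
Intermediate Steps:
((24 - 32)*82 + 22676)*((-12518 + 13486) + 48863) = (-8*82 + 22676)*(968 + 48863) = (-656 + 22676)*49831 = 22020*49831 = 1097278620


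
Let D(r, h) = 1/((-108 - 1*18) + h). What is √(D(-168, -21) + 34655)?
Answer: 2*√3820713/21 ≈ 186.16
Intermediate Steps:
D(r, h) = 1/(-126 + h) (D(r, h) = 1/((-108 - 18) + h) = 1/(-126 + h))
√(D(-168, -21) + 34655) = √(1/(-126 - 21) + 34655) = √(1/(-147) + 34655) = √(-1/147 + 34655) = √(5094284/147) = 2*√3820713/21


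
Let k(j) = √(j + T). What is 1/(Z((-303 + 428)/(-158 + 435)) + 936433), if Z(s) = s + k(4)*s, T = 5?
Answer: 277/259392441 ≈ 1.0679e-6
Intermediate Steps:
k(j) = √(5 + j) (k(j) = √(j + 5) = √(5 + j))
Z(s) = 4*s (Z(s) = s + √(5 + 4)*s = s + √9*s = s + 3*s = 4*s)
1/(Z((-303 + 428)/(-158 + 435)) + 936433) = 1/(4*((-303 + 428)/(-158 + 435)) + 936433) = 1/(4*(125/277) + 936433) = 1/(500/277 + 936433) = 1/(259392441/277) = 277/259392441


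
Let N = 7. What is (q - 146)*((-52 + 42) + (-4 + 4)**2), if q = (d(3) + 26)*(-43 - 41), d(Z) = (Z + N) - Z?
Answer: 29180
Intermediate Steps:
d(Z) = 7 (d(Z) = (Z + 7) - Z = (7 + Z) - Z = 7)
q = -2772 (q = (7 + 26)*(-43 - 41) = 33*(-84) = -2772)
(q - 146)*((-52 + 42) + (-4 + 4)**2) = (-2772 - 146)*((-52 + 42) + (-4 + 4)**2) = -2918*(-10 + 0**2) = -2918*(-10 + 0) = -2918*(-10) = 29180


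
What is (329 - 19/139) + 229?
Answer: 77543/139 ≈ 557.86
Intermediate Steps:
(329 - 19/139) + 229 = 45712/139 + 229 = 77543/139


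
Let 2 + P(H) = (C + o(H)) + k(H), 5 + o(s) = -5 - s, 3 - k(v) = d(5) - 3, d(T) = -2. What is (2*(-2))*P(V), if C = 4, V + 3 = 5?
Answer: 8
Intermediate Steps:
V = 2 (V = -3 + 5 = 2)
k(v) = 8 (k(v) = 3 - (-2 - 3) = 3 - 1*(-5) = 3 + 5 = 8)
o(s) = -10 - s (o(s) = -5 + (-5 - s) = -10 - s)
P(H) = -H (P(H) = -2 + ((4 + (-10 - H)) + 8) = -2 + ((-6 - H) + 8) = -2 + (2 - H) = -H)
(2*(-2))*P(V) = (2*(-2))*(-1*2) = -4*(-2) = 8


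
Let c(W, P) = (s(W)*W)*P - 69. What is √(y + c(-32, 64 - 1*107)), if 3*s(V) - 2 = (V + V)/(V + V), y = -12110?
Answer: I*√10803 ≈ 103.94*I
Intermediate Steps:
s(V) = 1 (s(V) = ⅔ + ((V + V)/(V + V))/3 = ⅔ + ((2*V)/((2*V)))/3 = ⅔ + ((2*V)*(1/(2*V)))/3 = ⅔ + (⅓)*1 = ⅔ + ⅓ = 1)
c(W, P) = -69 + P*W (c(W, P) = (1*W)*P - 69 = W*P - 69 = P*W - 69 = -69 + P*W)
√(y + c(-32, 64 - 1*107)) = √(-12110 + (-69 + (64 - 1*107)*(-32))) = √(-12110 + (-69 + (64 - 107)*(-32))) = √(-12110 + (-69 - 43*(-32))) = √(-12110 + (-69 + 1376)) = √(-12110 + 1307) = √(-10803) = I*√10803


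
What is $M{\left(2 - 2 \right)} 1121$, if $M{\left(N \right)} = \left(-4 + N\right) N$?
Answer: $0$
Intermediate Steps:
$M{\left(N \right)} = N \left(-4 + N\right)$
$M{\left(2 - 2 \right)} 1121 = \left(2 - 2\right) \left(-4 + \left(2 - 2\right)\right) 1121 = 0 \left(-4 + 0\right) 1121 = 0 \left(-4\right) 1121 = 0 \cdot 1121 = 0$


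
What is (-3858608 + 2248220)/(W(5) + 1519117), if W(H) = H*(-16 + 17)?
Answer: -268398/253187 ≈ -1.0601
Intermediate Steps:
W(H) = H (W(H) = H*1 = H)
(-3858608 + 2248220)/(W(5) + 1519117) = (-3858608 + 2248220)/(5 + 1519117) = -1610388/1519122 = -1610388*1/1519122 = -268398/253187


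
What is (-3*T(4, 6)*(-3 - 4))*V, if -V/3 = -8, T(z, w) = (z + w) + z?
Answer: 7056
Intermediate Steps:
T(z, w) = w + 2*z (T(z, w) = (w + z) + z = w + 2*z)
V = 24 (V = -3*(-8) = 24)
(-3*T(4, 6)*(-3 - 4))*V = -3*(6 + 2*4)*(-3 - 4)*24 = -3*(6 + 8)*(-7)*24 = -42*(-7)*24 = -3*(-98)*24 = 294*24 = 7056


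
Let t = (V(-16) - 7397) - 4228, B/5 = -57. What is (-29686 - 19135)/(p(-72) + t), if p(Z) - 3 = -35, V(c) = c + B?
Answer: 48821/11958 ≈ 4.0827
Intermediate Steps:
B = -285 (B = 5*(-57) = -285)
V(c) = -285 + c (V(c) = c - 285 = -285 + c)
p(Z) = -32 (p(Z) = 3 - 35 = -32)
t = -11926 (t = ((-285 - 16) - 7397) - 4228 = (-301 - 7397) - 4228 = -7698 - 4228 = -11926)
(-29686 - 19135)/(p(-72) + t) = (-29686 - 19135)/(-32 - 11926) = -48821/(-11958) = -48821*(-1/11958) = 48821/11958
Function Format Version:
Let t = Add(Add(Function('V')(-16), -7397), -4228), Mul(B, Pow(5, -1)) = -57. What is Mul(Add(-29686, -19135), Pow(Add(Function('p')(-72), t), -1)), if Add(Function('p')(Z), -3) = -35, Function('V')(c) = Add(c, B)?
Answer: Rational(48821, 11958) ≈ 4.0827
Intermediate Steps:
B = -285 (B = Mul(5, -57) = -285)
Function('V')(c) = Add(-285, c) (Function('V')(c) = Add(c, -285) = Add(-285, c))
Function('p')(Z) = -32 (Function('p')(Z) = Add(3, -35) = -32)
t = -11926 (t = Add(Add(Add(-285, -16), -7397), -4228) = Add(Add(-301, -7397), -4228) = Add(-7698, -4228) = -11926)
Mul(Add(-29686, -19135), Pow(Add(Function('p')(-72), t), -1)) = Mul(Add(-29686, -19135), Pow(Add(-32, -11926), -1)) = Mul(-48821, Pow(-11958, -1)) = Mul(-48821, Rational(-1, 11958)) = Rational(48821, 11958)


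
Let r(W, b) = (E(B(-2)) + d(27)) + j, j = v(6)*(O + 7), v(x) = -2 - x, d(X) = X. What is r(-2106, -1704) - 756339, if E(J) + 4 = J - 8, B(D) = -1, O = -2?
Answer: -756365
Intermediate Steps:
j = -40 (j = (-2 - 1*6)*(-2 + 7) = (-2 - 6)*5 = -8*5 = -40)
E(J) = -12 + J (E(J) = -4 + (J - 8) = -4 + (-8 + J) = -12 + J)
r(W, b) = -26 (r(W, b) = ((-12 - 1) + 27) - 40 = (-13 + 27) - 40 = 14 - 40 = -26)
r(-2106, -1704) - 756339 = -26 - 756339 = -756365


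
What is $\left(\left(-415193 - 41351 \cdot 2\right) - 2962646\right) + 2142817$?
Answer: $-1317724$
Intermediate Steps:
$\left(\left(-415193 - 41351 \cdot 2\right) - 2962646\right) + 2142817 = \left(\left(-415193 - 82702\right) - 2962646\right) + 2142817 = \left(-497895 - 2962646\right) + 2142817 = -3460541 + 2142817 = -1317724$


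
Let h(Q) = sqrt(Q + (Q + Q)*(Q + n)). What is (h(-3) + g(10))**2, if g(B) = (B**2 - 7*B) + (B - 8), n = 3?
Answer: (32 + I*sqrt(3))**2 ≈ 1021.0 + 110.85*I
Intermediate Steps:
h(Q) = sqrt(Q + 2*Q*(3 + Q)) (h(Q) = sqrt(Q + (Q + Q)*(Q + 3)) = sqrt(Q + (2*Q)*(3 + Q)) = sqrt(Q + 2*Q*(3 + Q)))
g(B) = -8 + B**2 - 6*B (g(B) = (B**2 - 7*B) + (-8 + B) = -8 + B**2 - 6*B)
(h(-3) + g(10))**2 = (sqrt(-3*(7 + 2*(-3))) + (-8 + 10**2 - 6*10))**2 = (sqrt(-3*(7 - 6)) + (-8 + 100 - 60))**2 = (sqrt(-3*1) + 32)**2 = (sqrt(-3) + 32)**2 = (I*sqrt(3) + 32)**2 = (32 + I*sqrt(3))**2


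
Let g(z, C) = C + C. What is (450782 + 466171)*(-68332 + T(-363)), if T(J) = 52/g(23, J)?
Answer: -7581533066842/121 ≈ -6.2657e+10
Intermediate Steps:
g(z, C) = 2*C
T(J) = 26/J (T(J) = 52/((2*J)) = 52*(1/(2*J)) = 26/J)
(450782 + 466171)*(-68332 + T(-363)) = (450782 + 466171)*(-68332 + 26/(-363)) = 916953*(-68332 + 26*(-1/363)) = 916953*(-68332 - 26/363) = 916953*(-24804542/363) = -7581533066842/121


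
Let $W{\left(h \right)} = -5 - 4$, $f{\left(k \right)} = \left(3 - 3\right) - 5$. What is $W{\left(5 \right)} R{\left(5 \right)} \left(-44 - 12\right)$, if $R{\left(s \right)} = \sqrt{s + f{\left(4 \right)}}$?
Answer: $0$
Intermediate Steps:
$f{\left(k \right)} = -5$ ($f{\left(k \right)} = 0 - 5 = -5$)
$R{\left(s \right)} = \sqrt{-5 + s}$ ($R{\left(s \right)} = \sqrt{s - 5} = \sqrt{-5 + s}$)
$W{\left(h \right)} = -9$ ($W{\left(h \right)} = -5 - 4 = -9$)
$W{\left(5 \right)} R{\left(5 \right)} \left(-44 - 12\right) = - 9 \sqrt{-5 + 5} \left(-44 - 12\right) = - 9 \sqrt{0} \left(-56\right) = \left(-9\right) 0 \left(-56\right) = 0 \left(-56\right) = 0$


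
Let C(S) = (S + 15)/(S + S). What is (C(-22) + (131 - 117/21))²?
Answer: 1496219761/94864 ≈ 15772.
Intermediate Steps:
C(S) = (15 + S)/(2*S) (C(S) = (15 + S)/((2*S)) = (15 + S)*(1/(2*S)) = (15 + S)/(2*S))
(C(-22) + (131 - 117/21))² = ((½)*(15 - 22)/(-22) + (131 - 117/21))² = ((½)*(-1/22)*(-7) + (131 - 117/21))² = (7/44 + (131 - 1*39/7))² = (7/44 + (131 - 39/7))² = (7/44 + 878/7)² = (38681/308)² = 1496219761/94864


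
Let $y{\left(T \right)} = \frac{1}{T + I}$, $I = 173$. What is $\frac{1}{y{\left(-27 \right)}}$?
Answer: $146$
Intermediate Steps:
$y{\left(T \right)} = \frac{1}{173 + T}$ ($y{\left(T \right)} = \frac{1}{T + 173} = \frac{1}{173 + T}$)
$\frac{1}{y{\left(-27 \right)}} = \frac{1}{\frac{1}{173 - 27}} = \frac{1}{\frac{1}{146}} = 146$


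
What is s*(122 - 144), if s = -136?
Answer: 2992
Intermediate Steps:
s*(122 - 144) = -136*(122 - 144) = -136*(-22) = 2992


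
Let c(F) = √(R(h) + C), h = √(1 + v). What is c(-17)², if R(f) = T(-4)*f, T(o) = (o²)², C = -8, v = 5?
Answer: -8 + 256*√6 ≈ 619.07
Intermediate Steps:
h = √6 (h = √(1 + 5) = √6 ≈ 2.4495)
T(o) = o⁴
R(f) = 256*f (R(f) = (-4)⁴*f = 256*f)
c(F) = √(-8 + 256*√6) (c(F) = √(256*√6 - 8) = √(-8 + 256*√6))
c(-17)² = (2*√(-2 + 64*√6))² = -8 + 256*√6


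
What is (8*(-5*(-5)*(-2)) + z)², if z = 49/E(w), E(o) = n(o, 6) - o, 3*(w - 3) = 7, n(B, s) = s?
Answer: 426409/4 ≈ 1.0660e+5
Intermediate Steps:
w = 16/3 (w = 3 + (⅓)*7 = 3 + 7/3 = 16/3 ≈ 5.3333)
E(o) = 6 - o
z = 147/2 (z = 49/(6 - 1*16/3) = 49/(6 - 16/3) = 49/(⅔) = 49*(3/2) = 147/2 ≈ 73.500)
(8*(-5*(-5)*(-2)) + z)² = (8*(-5*(-5)*(-2)) + 147/2)² = (8*(25*(-2)) + 147/2)² = (8*(-50) + 147/2)² = (-400 + 147/2)² = (-653/2)² = 426409/4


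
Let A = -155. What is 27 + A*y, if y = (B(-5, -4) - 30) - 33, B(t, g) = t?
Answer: 10567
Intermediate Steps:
y = -68 (y = (-5 - 30) - 33 = -35 - 33 = -68)
27 + A*y = 27 - 155*(-68) = 27 + 10540 = 10567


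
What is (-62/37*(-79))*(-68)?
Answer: -333064/37 ≈ -9001.7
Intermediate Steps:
(-62/37*(-79))*(-68) = (-62*1/37*(-79))*(-68) = -62/37*(-79)*(-68) = (4898/37)*(-68) = -333064/37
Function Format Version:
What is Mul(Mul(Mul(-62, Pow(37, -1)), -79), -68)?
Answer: Rational(-333064, 37) ≈ -9001.7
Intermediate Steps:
Mul(Mul(Mul(-62, Pow(37, -1)), -79), -68) = Mul(Mul(Mul(-62, Rational(1, 37)), -79), -68) = Mul(Mul(Rational(-62, 37), -79), -68) = Mul(Rational(4898, 37), -68) = Rational(-333064, 37)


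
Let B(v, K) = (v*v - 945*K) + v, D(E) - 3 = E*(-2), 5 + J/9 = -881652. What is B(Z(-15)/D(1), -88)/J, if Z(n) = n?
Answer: -3970/377853 ≈ -0.010507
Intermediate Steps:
J = -7934913 (J = -45 + 9*(-881652) = -45 - 7934868 = -7934913)
D(E) = 3 - 2*E (D(E) = 3 + E*(-2) = 3 - 2*E)
B(v, K) = v + v**2 - 945*K (B(v, K) = (v**2 - 945*K) + v = v + v**2 - 945*K)
B(Z(-15)/D(1), -88)/J = (-15/(3 - 2*1) + (-15/(3 - 2*1))**2 - 945*(-88))/(-7934913) = (-15/(3 - 2) + (-15/(3 - 2))**2 + 83160)*(-1/7934913) = (-15/1 + (-15/1)**2 + 83160)*(-1/7934913) = (-15*1 + (-15*1)**2 + 83160)*(-1/7934913) = (-15 + (-15)**2 + 83160)*(-1/7934913) = (-15 + 225 + 83160)*(-1/7934913) = 83370*(-1/7934913) = -3970/377853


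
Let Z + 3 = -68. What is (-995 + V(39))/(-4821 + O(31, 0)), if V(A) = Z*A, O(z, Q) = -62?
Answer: 3764/4883 ≈ 0.77084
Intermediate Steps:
Z = -71 (Z = -3 - 68 = -71)
V(A) = -71*A
(-995 + V(39))/(-4821 + O(31, 0)) = (-995 - 71*39)/(-4821 - 62) = (-995 - 2769)/(-4883) = -3764*(-1/4883) = 3764/4883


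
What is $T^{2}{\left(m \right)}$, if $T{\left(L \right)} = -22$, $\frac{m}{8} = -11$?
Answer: $484$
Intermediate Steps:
$m = -88$ ($m = 8 \left(-11\right) = -88$)
$T^{2}{\left(m \right)} = \left(-22\right)^{2} = 484$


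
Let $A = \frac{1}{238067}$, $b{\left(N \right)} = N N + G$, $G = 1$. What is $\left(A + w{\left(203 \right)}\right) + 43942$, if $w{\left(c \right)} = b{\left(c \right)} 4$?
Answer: $\frac{49704104395}{238067} \approx 2.0878 \cdot 10^{5}$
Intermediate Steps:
$b{\left(N \right)} = 1 + N^{2}$ ($b{\left(N \right)} = N N + 1 = N^{2} + 1 = 1 + N^{2}$)
$w{\left(c \right)} = 4 + 4 c^{2}$ ($w{\left(c \right)} = \left(1 + c^{2}\right) 4 = 4 + 4 c^{2}$)
$A = \frac{1}{238067} \approx 4.2005 \cdot 10^{-6}$
$\left(A + w{\left(203 \right)}\right) + 43942 = \left(\frac{1}{238067} + \left(4 + 4 \cdot 203^{2}\right)\right) + 43942 = \left(\frac{1}{238067} + \left(4 + 4 \cdot 41209\right)\right) + 43942 = \left(\frac{1}{238067} + \left(4 + 164836\right)\right) + 43942 = \left(\frac{1}{238067} + 164840\right) + 43942 = \frac{39242964281}{238067} + 43942 = \frac{49704104395}{238067}$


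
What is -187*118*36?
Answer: -794376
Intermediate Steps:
-187*118*36 = -22066*36 = -794376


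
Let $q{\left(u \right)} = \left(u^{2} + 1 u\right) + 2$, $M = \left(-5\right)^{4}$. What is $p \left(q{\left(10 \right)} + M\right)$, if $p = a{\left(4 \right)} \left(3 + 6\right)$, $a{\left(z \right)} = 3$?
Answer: $19899$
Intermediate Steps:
$M = 625$
$q{\left(u \right)} = 2 + u + u^{2}$ ($q{\left(u \right)} = \left(u^{2} + u\right) + 2 = \left(u + u^{2}\right) + 2 = 2 + u + u^{2}$)
$p = 27$ ($p = 3 \left(3 + 6\right) = 3 \cdot 9 = 27$)
$p \left(q{\left(10 \right)} + M\right) = 27 \left(\left(2 + 10 + 10^{2}\right) + 625\right) = 27 \left(\left(2 + 10 + 100\right) + 625\right) = 27 \left(112 + 625\right) = 27 \cdot 737 = 19899$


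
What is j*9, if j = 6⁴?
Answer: 11664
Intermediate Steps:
j = 1296
j*9 = 1296*9 = 11664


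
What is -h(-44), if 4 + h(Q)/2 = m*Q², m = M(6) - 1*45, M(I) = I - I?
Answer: 174248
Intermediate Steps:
M(I) = 0
m = -45 (m = 0 - 1*45 = 0 - 45 = -45)
h(Q) = -8 - 90*Q² (h(Q) = -8 + 2*(-45*Q²) = -8 - 90*Q²)
-h(-44) = -(-8 - 90*(-44)²) = -(-8 - 90*1936) = -(-8 - 174240) = -1*(-174248) = 174248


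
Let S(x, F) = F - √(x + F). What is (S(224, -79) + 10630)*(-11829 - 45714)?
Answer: -607136193 + 57543*√145 ≈ -6.0644e+8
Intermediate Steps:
S(x, F) = F - √(F + x)
(S(224, -79) + 10630)*(-11829 - 45714) = ((-79 - √(-79 + 224)) + 10630)*(-11829 - 45714) = ((-79 - √145) + 10630)*(-57543) = (10551 - √145)*(-57543) = -607136193 + 57543*√145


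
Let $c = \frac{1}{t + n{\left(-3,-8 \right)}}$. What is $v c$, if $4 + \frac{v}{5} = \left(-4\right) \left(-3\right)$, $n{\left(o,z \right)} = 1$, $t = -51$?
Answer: $- \frac{4}{5} \approx -0.8$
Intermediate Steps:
$c = - \frac{1}{50}$ ($c = \frac{1}{-51 + 1} = \frac{1}{-50} = - \frac{1}{50} \approx -0.02$)
$v = 40$ ($v = -20 + 5 \left(\left(-4\right) \left(-3\right)\right) = -20 + 5 \cdot 12 = -20 + 60 = 40$)
$v c = 40 \left(- \frac{1}{50}\right) = - \frac{4}{5}$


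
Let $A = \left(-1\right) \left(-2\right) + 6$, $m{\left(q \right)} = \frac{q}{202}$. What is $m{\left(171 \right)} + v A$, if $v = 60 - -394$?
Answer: $\frac{733835}{202} \approx 3632.8$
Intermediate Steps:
$m{\left(q \right)} = \frac{q}{202}$ ($m{\left(q \right)} = q \frac{1}{202} = \frac{q}{202}$)
$A = 8$ ($A = 2 + 6 = 8$)
$v = 454$ ($v = 60 + 394 = 454$)
$m{\left(171 \right)} + v A = \frac{1}{202} \cdot 171 + 454 \cdot 8 = \frac{171}{202} + 3632 = \frac{733835}{202}$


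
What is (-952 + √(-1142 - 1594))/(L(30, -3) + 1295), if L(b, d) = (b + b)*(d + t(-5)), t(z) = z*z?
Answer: -952/2615 + 12*I*√19/2615 ≈ -0.36405 + 0.020003*I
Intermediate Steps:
t(z) = z²
L(b, d) = 2*b*(25 + d) (L(b, d) = (b + b)*(d + (-5)²) = (2*b)*(d + 25) = (2*b)*(25 + d) = 2*b*(25 + d))
(-952 + √(-1142 - 1594))/(L(30, -3) + 1295) = (-952 + √(-1142 - 1594))/(2*30*(25 - 3) + 1295) = (-952 + √(-2736))/(2*30*22 + 1295) = (-952 + 12*I*√19)/(1320 + 1295) = (-952 + 12*I*√19)/2615 = (-952 + 12*I*√19)*(1/2615) = -952/2615 + 12*I*√19/2615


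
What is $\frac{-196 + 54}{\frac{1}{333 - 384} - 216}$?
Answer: $\frac{7242}{11017} \approx 0.65735$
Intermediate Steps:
$\frac{-196 + 54}{\frac{1}{333 - 384} - 216} = - \frac{142}{\frac{1}{-51} - 216} = - \frac{142}{- \frac{1}{51} - 216} = - \frac{142}{- \frac{11017}{51}} = \left(-142\right) \left(- \frac{51}{11017}\right) = \frac{7242}{11017}$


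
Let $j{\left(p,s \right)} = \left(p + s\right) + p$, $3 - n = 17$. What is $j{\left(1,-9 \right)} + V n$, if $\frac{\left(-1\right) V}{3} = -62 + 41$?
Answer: $-889$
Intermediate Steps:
$n = -14$ ($n = 3 - 17 = -14$)
$j{\left(p,s \right)} = s + 2 p$
$V = 63$ ($V = - 3 \left(-62 + 41\right) = \left(-3\right) \left(-21\right) = 63$)
$j{\left(1,-9 \right)} + V n = \left(-9 + 2 \cdot 1\right) + 63 \left(-14\right) = \left(-9 + 2\right) - 882 = -7 - 882 = -889$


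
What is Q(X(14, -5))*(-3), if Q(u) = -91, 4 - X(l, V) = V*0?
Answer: 273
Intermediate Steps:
X(l, V) = 4 (X(l, V) = 4 - V*0 = 4 - 1*0 = 4 + 0 = 4)
Q(X(14, -5))*(-3) = -91*(-3) = 273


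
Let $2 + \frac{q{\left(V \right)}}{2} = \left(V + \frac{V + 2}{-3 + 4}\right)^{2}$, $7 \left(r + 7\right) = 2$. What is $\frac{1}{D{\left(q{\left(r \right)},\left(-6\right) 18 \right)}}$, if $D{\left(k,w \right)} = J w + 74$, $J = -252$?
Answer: $\frac{1}{27290} \approx 3.6643 \cdot 10^{-5}$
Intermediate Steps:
$r = - \frac{47}{7}$ ($r = -7 + \frac{1}{7} \cdot 2 = -7 + \frac{2}{7} = - \frac{47}{7} \approx -6.7143$)
$q{\left(V \right)} = -4 + 2 \left(2 + 2 V\right)^{2}$ ($q{\left(V \right)} = -4 + 2 \left(V + \frac{V + 2}{-3 + 4}\right)^{2} = -4 + 2 \left(V + \frac{2 + V}{1}\right)^{2} = -4 + 2 \left(V + \left(2 + V\right) 1\right)^{2} = -4 + 2 \left(V + \left(2 + V\right)\right)^{2} = -4 + 2 \left(2 + 2 V\right)^{2}$)
$D{\left(k,w \right)} = 74 - 252 w$ ($D{\left(k,w \right)} = - 252 w + 74 = 74 - 252 w$)
$\frac{1}{D{\left(q{\left(r \right)},\left(-6\right) 18 \right)}} = \frac{1}{74 - 252 \left(\left(-6\right) 18\right)} = \frac{1}{74 - -27216} = \frac{1}{74 + 27216} = \frac{1}{27290}$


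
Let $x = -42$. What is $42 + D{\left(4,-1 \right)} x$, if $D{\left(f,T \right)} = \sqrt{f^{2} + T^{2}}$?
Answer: $42 - 42 \sqrt{17} \approx -131.17$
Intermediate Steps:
$D{\left(f,T \right)} = \sqrt{T^{2} + f^{2}}$
$42 + D{\left(4,-1 \right)} x = 42 + \sqrt{\left(-1\right)^{2} + 4^{2}} \left(-42\right) = 42 + \sqrt{1 + 16} \left(-42\right) = 42 + \sqrt{17} \left(-42\right) = 42 - 42 \sqrt{17}$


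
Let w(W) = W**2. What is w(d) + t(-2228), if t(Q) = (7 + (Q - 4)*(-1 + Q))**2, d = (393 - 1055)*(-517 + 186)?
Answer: 24799982719109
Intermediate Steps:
d = 219122 (d = -662*(-331) = 219122)
t(Q) = (7 + (-1 + Q)*(-4 + Q))**2 (t(Q) = (7 + (-4 + Q)*(-1 + Q))**2 = (7 + (-1 + Q)*(-4 + Q))**2)
w(d) + t(-2228) = 219122**2 + (11 + (-2228)**2 - 5*(-2228))**2 = 48014450884 + (11 + 4963984 + 11140)**2 = 48014450884 + 4975135**2 = 48014450884 + 24751968268225 = 24799982719109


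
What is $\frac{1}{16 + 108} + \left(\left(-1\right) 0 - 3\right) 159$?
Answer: $- \frac{59147}{124} \approx -476.99$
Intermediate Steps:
$\frac{1}{16 + 108} + \left(\left(-1\right) 0 - 3\right) 159 = \frac{1}{124} + \left(0 - 3\right) 159 = \frac{1}{124} - 477 = - \frac{59147}{124}$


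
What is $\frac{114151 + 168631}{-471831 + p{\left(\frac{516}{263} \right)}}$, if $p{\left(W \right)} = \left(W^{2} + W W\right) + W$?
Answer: $- \frac{19559748158}{32635410219} \approx -0.59934$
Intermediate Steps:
$p{\left(W \right)} = W + 2 W^{2}$ ($p{\left(W \right)} = \left(W^{2} + W^{2}\right) + W = 2 W^{2} + W = W + 2 W^{2}$)
$\frac{114151 + 168631}{-471831 + p{\left(\frac{516}{263} \right)}} = \frac{114151 + 168631}{-471831 + \frac{516}{263} \left(1 + 2 \cdot \frac{516}{263}\right)} = \frac{282782}{-471831 + 516 \cdot \frac{1}{263} \left(1 + 2 \cdot 516 \cdot \frac{1}{263}\right)} = \frac{282782}{-471831 + \frac{516 \left(1 + 2 \cdot \frac{516}{263}\right)}{263}} = \frac{282782}{-471831 + \frac{516 \left(1 + \frac{1032}{263}\right)}{263}} = \frac{282782}{-471831 + \frac{516}{263} \cdot \frac{1295}{263}} = \frac{282782}{-471831 + \frac{668220}{69169}} = \frac{282782}{- \frac{32635410219}{69169}} = 282782 \left(- \frac{69169}{32635410219}\right) = - \frac{19559748158}{32635410219}$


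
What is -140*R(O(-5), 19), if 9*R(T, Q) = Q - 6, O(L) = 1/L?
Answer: -1820/9 ≈ -202.22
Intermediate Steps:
O(L) = 1/L
R(T, Q) = -⅔ + Q/9 (R(T, Q) = (Q - 6)/9 = (-6 + Q)/9 = -⅔ + Q/9)
-140*R(O(-5), 19) = -140*(-⅔ + (⅑)*19) = -140*(-⅔ + 19/9) = -140*13/9 = -1820/9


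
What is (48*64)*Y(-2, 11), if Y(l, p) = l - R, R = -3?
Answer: 3072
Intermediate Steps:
Y(l, p) = 3 + l (Y(l, p) = l - 1*(-3) = l + 3 = 3 + l)
(48*64)*Y(-2, 11) = (48*64)*(3 - 2) = 3072*1 = 3072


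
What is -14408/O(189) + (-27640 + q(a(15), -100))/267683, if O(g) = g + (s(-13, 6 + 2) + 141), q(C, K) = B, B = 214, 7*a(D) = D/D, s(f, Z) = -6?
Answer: -966415672/21682323 ≈ -44.572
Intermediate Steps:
a(D) = 1/7 (a(D) = (D/D)/7 = (1/7)*1 = 1/7)
q(C, K) = 214
O(g) = 135 + g (O(g) = g + (-6 + 141) = g + 135 = 135 + g)
-14408/O(189) + (-27640 + q(a(15), -100))/267683 = -14408/(135 + 189) + (-27640 + 214)/267683 = -14408/324 - 27426*1/267683 = -14408*1/324 - 27426/267683 = -3602/81 - 27426/267683 = -966415672/21682323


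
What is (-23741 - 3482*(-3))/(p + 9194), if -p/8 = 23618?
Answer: 2659/35950 ≈ 0.073964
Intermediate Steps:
p = -188944 (p = -8*23618 = -188944)
(-23741 - 3482*(-3))/(p + 9194) = (-23741 - 3482*(-3))/(-188944 + 9194) = (-23741 + 10446)/(-179750) = -13295*(-1/179750) = 2659/35950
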